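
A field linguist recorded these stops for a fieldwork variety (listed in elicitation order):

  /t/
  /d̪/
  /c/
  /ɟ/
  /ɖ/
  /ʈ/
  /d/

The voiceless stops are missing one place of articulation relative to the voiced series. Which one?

dental

Voiceless: /t/ (alveolar), /ʈ/ (retroflex), /c/ (palatal).
Voiced: /d̪/ (dental), /d/ (alveolar), /ɖ/ (retroflex), /ɟ/ (palatal).
Every place of articulation has a voiceless member except dental, where /t̪/ would be expected.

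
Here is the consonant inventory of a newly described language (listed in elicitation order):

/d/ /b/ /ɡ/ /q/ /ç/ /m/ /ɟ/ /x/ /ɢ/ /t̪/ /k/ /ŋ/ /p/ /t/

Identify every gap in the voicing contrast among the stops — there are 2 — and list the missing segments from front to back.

bilabial: voiceless /p/, voiced /b/.
dental: voiceless /t̪/, voiced —.
alveolar: voiceless /t/, voiced /d/.
palatal: voiceless —, voiced /ɟ/.
velar: voiceless /k/, voiced /ɡ/.
uvular: voiceless /q/, voiced /ɢ/.
Gaps, from front to back: dental lacks voiced (/d̪/); palatal lacks voiceless (/c/).

/d̪/, /c/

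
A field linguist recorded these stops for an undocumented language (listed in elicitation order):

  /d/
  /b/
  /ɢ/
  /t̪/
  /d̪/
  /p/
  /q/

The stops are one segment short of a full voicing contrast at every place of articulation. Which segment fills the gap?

place of articulation  voiceless  voiced  
bilabial          p         b       
dental            t̪        d̪      
alveolar          —         d       
uvular            q         ɢ       
The alveolar row has no voiceless member, so the gap is the voiceless alveolar stop /t/.

/t/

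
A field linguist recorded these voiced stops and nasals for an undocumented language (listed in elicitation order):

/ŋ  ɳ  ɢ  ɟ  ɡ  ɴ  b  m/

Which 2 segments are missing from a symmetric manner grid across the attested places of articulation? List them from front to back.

Oral stop: /b/ (bilabial), /ɟ/ (palatal), /ɡ/ (velar), /ɢ/ (uvular).
Nasal: /m/ (bilabial), /ɳ/ (retroflex), /ŋ/ (velar), /ɴ/ (uvular).
Gaps, from front to back: retroflex lacks oral stop (/ɖ/); palatal lacks nasal (/ɲ/).

/ɖ/, /ɲ/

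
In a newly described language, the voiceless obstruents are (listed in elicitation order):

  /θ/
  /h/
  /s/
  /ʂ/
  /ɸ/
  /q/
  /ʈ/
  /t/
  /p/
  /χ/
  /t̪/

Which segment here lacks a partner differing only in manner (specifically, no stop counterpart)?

Bilabial: /p/ ~ /ɸ/
Dental: /t̪/ ~ /θ/
Alveolar: /t/ ~ /s/
Retroflex: /ʈ/ ~ /ʂ/
Uvular: /q/ ~ /χ/
Glottal: only /h/ (fricative); no stop partner.
So /h/ is the unpaired segment.

/h/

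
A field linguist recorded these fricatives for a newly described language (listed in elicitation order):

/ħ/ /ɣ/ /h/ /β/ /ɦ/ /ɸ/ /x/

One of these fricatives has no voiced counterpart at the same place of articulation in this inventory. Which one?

Bilabial: /ɸ/ ~ /β/
Velar: /x/ ~ /ɣ/
Glottal: /h/ ~ /ɦ/
Pharyngeal: only /ħ/ (voiceless); no voiced partner.
So /ħ/ is the unpaired segment.

/ħ/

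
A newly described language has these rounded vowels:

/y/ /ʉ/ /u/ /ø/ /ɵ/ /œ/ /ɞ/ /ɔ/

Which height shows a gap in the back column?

Front: /y/ (high), /ø/ (high-mid), /œ/ (low-mid).
Central: /ʉ/ (high), /ɵ/ (high-mid), /ɞ/ (low-mid).
Back: /u/ (high), /ɔ/ (low-mid).
Every height has a back member except high-mid, where /o/ would be expected.

high-mid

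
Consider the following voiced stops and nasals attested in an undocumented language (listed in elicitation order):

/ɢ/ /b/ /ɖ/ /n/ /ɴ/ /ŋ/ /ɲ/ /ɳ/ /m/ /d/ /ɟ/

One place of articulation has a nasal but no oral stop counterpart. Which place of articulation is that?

velar

bilabial: oral stop /b/, nasal /m/.
alveolar: oral stop /d/, nasal /n/.
retroflex: oral stop /ɖ/, nasal /ɳ/.
palatal: oral stop /ɟ/, nasal /ɲ/.
velar: oral stop —, nasal /ŋ/.
uvular: oral stop /ɢ/, nasal /ɴ/.
Every place of articulation has an oral stop member except velar, where /ɡ/ would be expected.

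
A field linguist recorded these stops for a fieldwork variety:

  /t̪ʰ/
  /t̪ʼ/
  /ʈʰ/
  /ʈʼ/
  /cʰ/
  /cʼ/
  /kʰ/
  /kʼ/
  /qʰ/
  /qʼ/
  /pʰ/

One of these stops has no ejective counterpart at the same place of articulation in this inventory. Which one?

Dental: /t̪ʰ/ ~ /t̪ʼ/
Retroflex: /ʈʰ/ ~ /ʈʼ/
Palatal: /cʰ/ ~ /cʼ/
Velar: /kʰ/ ~ /kʼ/
Uvular: /qʰ/ ~ /qʼ/
Bilabial: only /pʰ/ (aspirated); no ejective partner.
So /pʰ/ is the unpaired segment.

/pʰ/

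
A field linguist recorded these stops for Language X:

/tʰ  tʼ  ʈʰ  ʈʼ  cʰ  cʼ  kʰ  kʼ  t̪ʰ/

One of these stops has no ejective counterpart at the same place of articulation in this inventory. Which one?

/t̪ʰ/

Alveolar: /tʰ/ ~ /tʼ/
Retroflex: /ʈʰ/ ~ /ʈʼ/
Palatal: /cʰ/ ~ /cʼ/
Velar: /kʰ/ ~ /kʼ/
Dental: only /t̪ʰ/ (aspirated); no ejective partner.
So /t̪ʰ/ is the unpaired segment.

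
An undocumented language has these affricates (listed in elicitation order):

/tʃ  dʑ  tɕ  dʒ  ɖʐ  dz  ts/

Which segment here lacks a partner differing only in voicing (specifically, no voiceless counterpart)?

/ɖʐ/

Alveolar: /ts/ ~ /dz/
Postalveolar: /tʃ/ ~ /dʒ/
Alveolo-palatal: /tɕ/ ~ /dʑ/
Retroflex: only /ɖʐ/ (voiced); no voiceless partner.
So /ɖʐ/ is the unpaired segment.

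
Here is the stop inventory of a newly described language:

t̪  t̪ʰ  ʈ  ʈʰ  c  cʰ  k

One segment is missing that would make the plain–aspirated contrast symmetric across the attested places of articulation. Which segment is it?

/kʰ/

dental: plain /t̪/, aspirated /t̪ʰ/.
retroflex: plain /ʈ/, aspirated /ʈʰ/.
palatal: plain /c/, aspirated /cʰ/.
velar: plain /k/, aspirated —.
The velar row has no aspirated member, so the gap is the aspirated velar stop /kʰ/.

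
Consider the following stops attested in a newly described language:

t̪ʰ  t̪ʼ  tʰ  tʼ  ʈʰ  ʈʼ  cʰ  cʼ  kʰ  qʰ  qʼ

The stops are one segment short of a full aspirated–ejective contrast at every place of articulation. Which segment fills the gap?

/kʼ/

place of articulation  aspirated  ejective
dental            t̪ʰ       t̪ʼ     
alveolar          tʰ        tʼ      
retroflex         ʈʰ        ʈʼ      
palatal           cʰ        cʼ      
velar             kʰ        —       
uvular            qʰ        qʼ      
The velar row has no ejective member, so the gap is the ejective velar stop /kʼ/.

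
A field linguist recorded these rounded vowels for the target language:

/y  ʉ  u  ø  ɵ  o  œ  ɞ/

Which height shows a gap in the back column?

low-mid

height            front     central   back    
high              y         ʉ         u       
high-mid          ø         ɵ         o       
low-mid           œ         ɞ         —       
Every height has a back member except low-mid, where /ɔ/ would be expected.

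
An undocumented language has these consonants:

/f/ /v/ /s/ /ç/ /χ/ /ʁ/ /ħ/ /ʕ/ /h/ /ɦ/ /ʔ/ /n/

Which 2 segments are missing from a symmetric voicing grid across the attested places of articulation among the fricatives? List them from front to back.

/z/, /ʝ/

place of articulation  voiceless  voiced  
labiodental       f         v       
alveolar          s         —       
palatal           ç         —       
uvular            χ         ʁ       
pharyngeal        ħ         ʕ       
glottal           h         ɦ       
Gaps, from front to back: alveolar lacks voiced (/z/); palatal lacks voiced (/ʝ/).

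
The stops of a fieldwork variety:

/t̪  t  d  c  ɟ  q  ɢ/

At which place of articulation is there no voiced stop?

dental

Voiceless: /t̪/ (dental), /t/ (alveolar), /c/ (palatal), /q/ (uvular).
Voiced: /d/ (alveolar), /ɟ/ (palatal), /ɢ/ (uvular).
Every place of articulation has a voiced member except dental, where /d̪/ would be expected.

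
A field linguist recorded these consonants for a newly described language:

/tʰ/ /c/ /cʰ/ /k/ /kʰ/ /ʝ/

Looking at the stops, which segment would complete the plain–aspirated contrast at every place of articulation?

place of articulation  plain     aspirated
alveolar          —         tʰ      
palatal           c         cʰ      
velar             k         kʰ      
The alveolar row has no plain member, so the gap is the plain alveolar stop /t/.

/t/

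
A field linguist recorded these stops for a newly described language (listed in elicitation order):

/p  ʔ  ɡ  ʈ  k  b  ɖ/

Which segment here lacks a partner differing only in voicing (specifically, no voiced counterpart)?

Bilabial: /p/ ~ /b/
Retroflex: /ʈ/ ~ /ɖ/
Velar: /k/ ~ /ɡ/
Glottal: only /ʔ/ (voiceless); no voiced partner.
So /ʔ/ is the unpaired segment.

/ʔ/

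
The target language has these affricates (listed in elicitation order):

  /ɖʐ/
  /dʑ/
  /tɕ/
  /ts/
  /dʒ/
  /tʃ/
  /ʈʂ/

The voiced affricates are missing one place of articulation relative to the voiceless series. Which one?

Voiceless: /ts/ (alveolar), /tʃ/ (postalveolar), /ʈʂ/ (retroflex), /tɕ/ (alveolo-palatal).
Voiced: /dʒ/ (postalveolar), /ɖʐ/ (retroflex), /dʑ/ (alveolo-palatal).
Every place of articulation has a voiced member except alveolar, where /dz/ would be expected.

alveolar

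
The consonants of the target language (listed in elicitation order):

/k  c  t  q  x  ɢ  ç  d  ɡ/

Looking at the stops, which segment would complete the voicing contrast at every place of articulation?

/ɟ/

alveolar: voiceless /t/, voiced /d/.
palatal: voiceless /c/, voiced —.
velar: voiceless /k/, voiced /ɡ/.
uvular: voiceless /q/, voiced /ɢ/.
The palatal row has no voiced member, so the gap is the voiced palatal stop /ɟ/.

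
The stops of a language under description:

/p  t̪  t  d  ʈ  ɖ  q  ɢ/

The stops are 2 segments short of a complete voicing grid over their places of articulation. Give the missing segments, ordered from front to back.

/b/, /d̪/

Voiceless: /p/ (bilabial), /t̪/ (dental), /t/ (alveolar), /ʈ/ (retroflex), /q/ (uvular).
Voiced: /d/ (alveolar), /ɖ/ (retroflex), /ɢ/ (uvular).
Gaps, from front to back: bilabial lacks voiced (/b/); dental lacks voiced (/d̪/).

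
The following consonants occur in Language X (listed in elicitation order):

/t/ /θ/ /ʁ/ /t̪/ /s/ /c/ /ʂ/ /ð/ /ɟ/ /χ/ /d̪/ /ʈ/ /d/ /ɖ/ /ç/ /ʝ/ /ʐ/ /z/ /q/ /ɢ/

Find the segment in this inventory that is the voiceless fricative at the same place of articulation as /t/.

/t/ is a voiceless alveolar stop.
The voiceless fricative at the same place is a voiceless alveolar fricative — in this inventory, /s/.

/s/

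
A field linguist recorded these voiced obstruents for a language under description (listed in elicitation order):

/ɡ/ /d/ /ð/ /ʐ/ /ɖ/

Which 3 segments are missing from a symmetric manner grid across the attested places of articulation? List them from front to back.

/d̪/, /z/, /ɣ/

dental: stop —, fricative /ð/.
alveolar: stop /d/, fricative —.
retroflex: stop /ɖ/, fricative /ʐ/.
velar: stop /ɡ/, fricative —.
Gaps, from front to back: dental lacks stop (/d̪/); alveolar lacks fricative (/z/); velar lacks fricative (/ɣ/).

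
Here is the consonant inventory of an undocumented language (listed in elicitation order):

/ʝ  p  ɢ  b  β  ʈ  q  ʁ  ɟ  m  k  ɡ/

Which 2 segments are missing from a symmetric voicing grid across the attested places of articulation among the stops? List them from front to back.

place of articulation  voiceless  voiced  
bilabial          p         b       
retroflex         ʈ         —       
palatal           —         ɟ       
velar             k         ɡ       
uvular            q         ɢ       
Gaps, from front to back: retroflex lacks voiced (/ɖ/); palatal lacks voiceless (/c/).

/ɖ/, /c/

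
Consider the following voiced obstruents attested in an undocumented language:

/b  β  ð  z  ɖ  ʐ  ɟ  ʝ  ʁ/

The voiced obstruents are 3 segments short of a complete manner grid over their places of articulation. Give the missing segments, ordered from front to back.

/d̪/, /d/, /ɢ/

place of articulation  stop      fricative
bilabial          b         β       
dental            —         ð       
alveolar          —         z       
retroflex         ɖ         ʐ       
palatal           ɟ         ʝ       
uvular            —         ʁ       
Gaps, from front to back: dental lacks stop (/d̪/); alveolar lacks stop (/d/); uvular lacks stop (/ɢ/).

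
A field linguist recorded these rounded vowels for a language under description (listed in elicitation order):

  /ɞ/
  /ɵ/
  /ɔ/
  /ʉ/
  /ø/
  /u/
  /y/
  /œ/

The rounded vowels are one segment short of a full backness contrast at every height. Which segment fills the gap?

/o/

Front: /y/ (high), /ø/ (high-mid), /œ/ (low-mid).
Central: /ʉ/ (high), /ɵ/ (high-mid), /ɞ/ (low-mid).
Back: /u/ (high), /ɔ/ (low-mid).
The high-mid row has no back member, so the gap is the high-mid back rounded vowel /o/.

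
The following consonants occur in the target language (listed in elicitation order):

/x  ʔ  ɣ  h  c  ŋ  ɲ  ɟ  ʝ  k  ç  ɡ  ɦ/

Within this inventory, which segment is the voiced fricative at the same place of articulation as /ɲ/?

/ɲ/ is a palatal nasal.
The voiced fricative at the same place is a voiced palatal fricative — in this inventory, /ʝ/.

/ʝ/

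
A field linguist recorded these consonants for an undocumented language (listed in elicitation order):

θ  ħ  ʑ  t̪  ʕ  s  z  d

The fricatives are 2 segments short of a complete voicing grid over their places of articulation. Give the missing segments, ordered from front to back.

place of articulation  voiceless  voiced  
dental            θ         —       
alveolar          s         z       
alveolo-palatal   —         ʑ       
pharyngeal        ħ         ʕ       
Gaps, from front to back: dental lacks voiced (/ð/); alveolo-palatal lacks voiceless (/ɕ/).

/ð/, /ɕ/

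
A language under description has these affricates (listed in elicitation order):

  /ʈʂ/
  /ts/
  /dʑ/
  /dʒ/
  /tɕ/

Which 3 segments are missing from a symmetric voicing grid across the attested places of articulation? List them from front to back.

alveolar: voiceless /ts/, voiced —.
postalveolar: voiceless —, voiced /dʒ/.
retroflex: voiceless /ʈʂ/, voiced —.
alveolo-palatal: voiceless /tɕ/, voiced /dʑ/.
Gaps, from front to back: alveolar lacks voiced (/dz/); postalveolar lacks voiceless (/tʃ/); retroflex lacks voiced (/ɖʐ/).

/dz/, /tʃ/, /ɖʐ/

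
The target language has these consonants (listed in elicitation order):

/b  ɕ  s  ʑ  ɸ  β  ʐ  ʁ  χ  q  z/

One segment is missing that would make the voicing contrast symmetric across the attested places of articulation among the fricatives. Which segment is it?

bilabial: voiceless /ɸ/, voiced /β/.
alveolar: voiceless /s/, voiced /z/.
retroflex: voiceless —, voiced /ʐ/.
alveolo-palatal: voiceless /ɕ/, voiced /ʑ/.
uvular: voiceless /χ/, voiced /ʁ/.
The retroflex row has no voiceless member, so the gap is the voiceless retroflex fricative /ʂ/.

/ʂ/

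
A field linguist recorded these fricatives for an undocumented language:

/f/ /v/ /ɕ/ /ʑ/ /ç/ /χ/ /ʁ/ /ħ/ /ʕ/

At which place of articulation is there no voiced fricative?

palatal

labiodental: voiceless /f/, voiced /v/.
alveolo-palatal: voiceless /ɕ/, voiced /ʑ/.
palatal: voiceless /ç/, voiced —.
uvular: voiceless /χ/, voiced /ʁ/.
pharyngeal: voiceless /ħ/, voiced /ʕ/.
Every place of articulation has a voiced member except palatal, where /ʝ/ would be expected.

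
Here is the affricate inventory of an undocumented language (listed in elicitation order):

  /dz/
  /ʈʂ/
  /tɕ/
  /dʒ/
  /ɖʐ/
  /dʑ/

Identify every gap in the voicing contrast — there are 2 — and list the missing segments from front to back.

/ts/, /tʃ/

alveolar: voiceless —, voiced /dz/.
postalveolar: voiceless —, voiced /dʒ/.
retroflex: voiceless /ʈʂ/, voiced /ɖʐ/.
alveolo-palatal: voiceless /tɕ/, voiced /dʑ/.
Gaps, from front to back: alveolar lacks voiceless (/ts/); postalveolar lacks voiceless (/tʃ/).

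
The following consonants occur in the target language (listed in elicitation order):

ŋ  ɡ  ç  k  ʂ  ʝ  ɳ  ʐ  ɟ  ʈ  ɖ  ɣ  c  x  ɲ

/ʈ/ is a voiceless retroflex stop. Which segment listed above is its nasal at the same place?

The nasal at the same place is a retroflex nasal — in this inventory, /ɳ/.

/ɳ/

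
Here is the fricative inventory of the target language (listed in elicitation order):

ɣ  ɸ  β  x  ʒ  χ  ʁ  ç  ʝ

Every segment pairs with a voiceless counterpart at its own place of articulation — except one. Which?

/ʒ/

Bilabial: /ɸ/ ~ /β/
Palatal: /ç/ ~ /ʝ/
Velar: /x/ ~ /ɣ/
Uvular: /χ/ ~ /ʁ/
Postalveolar: only /ʒ/ (voiced); no voiceless partner.
So /ʒ/ is the unpaired segment.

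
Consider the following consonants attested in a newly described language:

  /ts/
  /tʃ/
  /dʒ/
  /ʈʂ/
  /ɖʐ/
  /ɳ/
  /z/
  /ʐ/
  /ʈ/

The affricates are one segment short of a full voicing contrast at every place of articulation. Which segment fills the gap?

Voiceless: /ts/ (alveolar), /tʃ/ (postalveolar), /ʈʂ/ (retroflex).
Voiced: /dʒ/ (postalveolar), /ɖʐ/ (retroflex).
The alveolar row has no voiced member, so the gap is the voiced alveolar affricate /dz/.

/dz/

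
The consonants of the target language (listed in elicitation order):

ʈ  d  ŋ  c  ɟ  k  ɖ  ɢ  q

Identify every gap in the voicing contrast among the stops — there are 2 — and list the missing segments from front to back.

Voiceless: /ʈ/ (retroflex), /c/ (palatal), /k/ (velar), /q/ (uvular).
Voiced: /d/ (alveolar), /ɖ/ (retroflex), /ɟ/ (palatal), /ɢ/ (uvular).
Gaps, from front to back: alveolar lacks voiceless (/t/); velar lacks voiced (/ɡ/).

/t/, /ɡ/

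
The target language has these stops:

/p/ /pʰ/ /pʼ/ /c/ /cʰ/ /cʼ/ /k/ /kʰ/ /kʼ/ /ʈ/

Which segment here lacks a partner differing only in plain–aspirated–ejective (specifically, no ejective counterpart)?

/ʈ/

Bilabial: /p/ ~ /pʰ/ ~ /pʼ/
Palatal: /c/ ~ /cʰ/ ~ /cʼ/
Velar: /k/ ~ /kʰ/ ~ /kʼ/
Retroflex: only /ʈ/ (plain); no ejective partner.
So /ʈ/ is the unpaired segment.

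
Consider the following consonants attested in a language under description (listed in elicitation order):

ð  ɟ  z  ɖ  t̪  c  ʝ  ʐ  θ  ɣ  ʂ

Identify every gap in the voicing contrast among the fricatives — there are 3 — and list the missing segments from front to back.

dental: voiceless /θ/, voiced /ð/.
alveolar: voiceless —, voiced /z/.
retroflex: voiceless /ʂ/, voiced /ʐ/.
palatal: voiceless —, voiced /ʝ/.
velar: voiceless —, voiced /ɣ/.
Gaps, from front to back: alveolar lacks voiceless (/s/); palatal lacks voiceless (/ç/); velar lacks voiceless (/x/).

/s/, /ç/, /x/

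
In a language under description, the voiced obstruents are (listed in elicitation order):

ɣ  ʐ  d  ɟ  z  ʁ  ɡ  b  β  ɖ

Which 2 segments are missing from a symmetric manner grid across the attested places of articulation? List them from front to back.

/ʝ/, /ɢ/

bilabial: stop /b/, fricative /β/.
alveolar: stop /d/, fricative /z/.
retroflex: stop /ɖ/, fricative /ʐ/.
palatal: stop /ɟ/, fricative —.
velar: stop /ɡ/, fricative /ɣ/.
uvular: stop —, fricative /ʁ/.
Gaps, from front to back: palatal lacks fricative (/ʝ/); uvular lacks stop (/ɢ/).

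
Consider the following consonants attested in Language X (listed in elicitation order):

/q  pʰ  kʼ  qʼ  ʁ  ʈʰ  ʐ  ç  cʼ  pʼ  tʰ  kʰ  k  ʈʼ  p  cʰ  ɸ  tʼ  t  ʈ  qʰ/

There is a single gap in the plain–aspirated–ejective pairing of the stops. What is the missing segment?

place of articulation  plain     aspirated  ejective
bilabial          p         pʰ        pʼ      
alveolar          t         tʰ        tʼ      
retroflex         ʈ         ʈʰ        ʈʼ      
palatal           —         cʰ        cʼ      
velar             k         kʰ        kʼ      
uvular            q         qʰ        qʼ      
The palatal row has no plain member, so the gap is the plain palatal stop /c/.

/c/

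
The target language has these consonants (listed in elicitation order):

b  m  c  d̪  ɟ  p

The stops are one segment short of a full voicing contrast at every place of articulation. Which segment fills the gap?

/t̪/

place of articulation  voiceless  voiced  
bilabial          p         b       
dental            —         d̪      
palatal           c         ɟ       
The dental row has no voiceless member, so the gap is the voiceless dental stop /t̪/.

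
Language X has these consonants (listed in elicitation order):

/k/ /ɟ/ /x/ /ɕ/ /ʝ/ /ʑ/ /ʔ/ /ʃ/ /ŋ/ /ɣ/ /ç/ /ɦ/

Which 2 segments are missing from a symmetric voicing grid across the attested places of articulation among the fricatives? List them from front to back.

Voiceless: /ʃ/ (postalveolar), /ɕ/ (alveolo-palatal), /ç/ (palatal), /x/ (velar).
Voiced: /ʑ/ (alveolo-palatal), /ʝ/ (palatal), /ɣ/ (velar), /ɦ/ (glottal).
Gaps, from front to back: postalveolar lacks voiced (/ʒ/); glottal lacks voiceless (/h/).

/ʒ/, /h/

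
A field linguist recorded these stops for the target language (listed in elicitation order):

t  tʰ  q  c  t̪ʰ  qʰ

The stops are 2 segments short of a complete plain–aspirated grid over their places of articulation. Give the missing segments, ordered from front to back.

dental: plain —, aspirated /t̪ʰ/.
alveolar: plain /t/, aspirated /tʰ/.
palatal: plain /c/, aspirated —.
uvular: plain /q/, aspirated /qʰ/.
Gaps, from front to back: dental lacks plain (/t̪/); palatal lacks aspirated (/cʰ/).

/t̪/, /cʰ/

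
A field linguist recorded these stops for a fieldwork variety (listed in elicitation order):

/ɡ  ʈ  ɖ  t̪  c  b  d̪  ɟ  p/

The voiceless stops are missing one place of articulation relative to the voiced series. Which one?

velar

place of articulation  voiceless  voiced  
bilabial          p         b       
dental            t̪        d̪      
retroflex         ʈ         ɖ       
palatal           c         ɟ       
velar             —         ɡ       
Every place of articulation has a voiceless member except velar, where /k/ would be expected.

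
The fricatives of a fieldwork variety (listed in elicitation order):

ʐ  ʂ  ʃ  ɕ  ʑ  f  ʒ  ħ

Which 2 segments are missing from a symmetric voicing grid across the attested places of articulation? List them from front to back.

labiodental: voiceless /f/, voiced —.
postalveolar: voiceless /ʃ/, voiced /ʒ/.
retroflex: voiceless /ʂ/, voiced /ʐ/.
alveolo-palatal: voiceless /ɕ/, voiced /ʑ/.
pharyngeal: voiceless /ħ/, voiced —.
Gaps, from front to back: labiodental lacks voiced (/v/); pharyngeal lacks voiced (/ʕ/).

/v/, /ʕ/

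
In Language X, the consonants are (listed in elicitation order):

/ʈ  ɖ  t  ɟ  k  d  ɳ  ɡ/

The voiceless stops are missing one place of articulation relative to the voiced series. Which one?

palatal

alveolar: voiceless /t/, voiced /d/.
retroflex: voiceless /ʈ/, voiced /ɖ/.
palatal: voiceless —, voiced /ɟ/.
velar: voiceless /k/, voiced /ɡ/.
Every place of articulation has a voiceless member except palatal, where /c/ would be expected.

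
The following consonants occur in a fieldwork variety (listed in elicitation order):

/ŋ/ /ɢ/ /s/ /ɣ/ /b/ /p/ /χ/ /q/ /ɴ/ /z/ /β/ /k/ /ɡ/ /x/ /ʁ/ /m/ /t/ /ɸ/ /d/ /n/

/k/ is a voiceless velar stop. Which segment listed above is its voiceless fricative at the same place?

The voiceless fricative at the same place is a voiceless velar fricative — in this inventory, /x/.

/x/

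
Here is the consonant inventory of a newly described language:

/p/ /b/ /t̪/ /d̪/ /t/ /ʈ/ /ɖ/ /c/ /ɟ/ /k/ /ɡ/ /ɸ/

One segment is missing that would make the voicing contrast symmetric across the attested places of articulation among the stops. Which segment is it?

Voiceless: /p/ (bilabial), /t̪/ (dental), /t/ (alveolar), /ʈ/ (retroflex), /c/ (palatal), /k/ (velar).
Voiced: /b/ (bilabial), /d̪/ (dental), /ɖ/ (retroflex), /ɟ/ (palatal), /ɡ/ (velar).
The alveolar row has no voiced member, so the gap is the voiced alveolar stop /d/.

/d/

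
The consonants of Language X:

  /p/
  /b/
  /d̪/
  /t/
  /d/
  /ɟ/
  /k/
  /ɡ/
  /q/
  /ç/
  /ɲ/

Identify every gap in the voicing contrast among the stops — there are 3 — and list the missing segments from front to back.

/t̪/, /c/, /ɢ/

place of articulation  voiceless  voiced  
bilabial          p         b       
dental            —         d̪      
alveolar          t         d       
palatal           —         ɟ       
velar             k         ɡ       
uvular            q         —       
Gaps, from front to back: dental lacks voiceless (/t̪/); palatal lacks voiceless (/c/); uvular lacks voiced (/ɢ/).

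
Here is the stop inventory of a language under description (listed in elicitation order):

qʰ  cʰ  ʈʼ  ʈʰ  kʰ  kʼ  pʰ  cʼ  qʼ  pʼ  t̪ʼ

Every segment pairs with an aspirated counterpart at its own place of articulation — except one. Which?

Bilabial: /pʰ/ ~ /pʼ/
Retroflex: /ʈʰ/ ~ /ʈʼ/
Palatal: /cʰ/ ~ /cʼ/
Velar: /kʰ/ ~ /kʼ/
Uvular: /qʰ/ ~ /qʼ/
Dental: only /t̪ʼ/ (ejective); no aspirated partner.
So /t̪ʼ/ is the unpaired segment.

/t̪ʼ/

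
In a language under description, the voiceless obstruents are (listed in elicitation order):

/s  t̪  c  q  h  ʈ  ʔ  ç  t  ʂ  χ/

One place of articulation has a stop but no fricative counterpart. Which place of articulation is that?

dental

place of articulation  stop      fricative
dental            t̪        —       
alveolar          t         s       
retroflex         ʈ         ʂ       
palatal           c         ç       
uvular            q         χ       
glottal           ʔ         h       
Every place of articulation has a fricative member except dental, where /θ/ would be expected.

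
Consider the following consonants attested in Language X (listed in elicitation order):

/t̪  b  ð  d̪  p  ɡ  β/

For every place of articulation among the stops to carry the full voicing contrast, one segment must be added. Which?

/k/

Voiceless: /p/ (bilabial), /t̪/ (dental).
Voiced: /b/ (bilabial), /d̪/ (dental), /ɡ/ (velar).
The velar row has no voiceless member, so the gap is the voiceless velar stop /k/.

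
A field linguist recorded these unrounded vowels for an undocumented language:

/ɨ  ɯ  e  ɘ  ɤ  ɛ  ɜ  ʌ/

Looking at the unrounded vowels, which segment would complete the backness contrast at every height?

/i/

height            front     central   back    
high              —         ɨ         ɯ       
high-mid          e         ɘ         ɤ       
low-mid           ɛ         ɜ         ʌ       
The high row has no front member, so the gap is the high front unrounded vowel /i/.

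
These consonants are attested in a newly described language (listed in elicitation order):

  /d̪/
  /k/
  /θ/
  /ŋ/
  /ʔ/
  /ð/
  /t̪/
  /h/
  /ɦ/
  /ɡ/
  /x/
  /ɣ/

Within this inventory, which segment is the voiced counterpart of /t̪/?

/t̪/ is a voiceless dental stop.
The voiced counterpart is a voiced dental stop — in this inventory, /d̪/.

/d̪/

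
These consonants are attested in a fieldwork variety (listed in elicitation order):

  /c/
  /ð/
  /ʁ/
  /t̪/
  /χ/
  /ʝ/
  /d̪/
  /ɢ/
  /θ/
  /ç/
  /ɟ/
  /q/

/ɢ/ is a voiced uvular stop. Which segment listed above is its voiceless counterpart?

The voiceless counterpart is a voiceless uvular stop — in this inventory, /q/.

/q/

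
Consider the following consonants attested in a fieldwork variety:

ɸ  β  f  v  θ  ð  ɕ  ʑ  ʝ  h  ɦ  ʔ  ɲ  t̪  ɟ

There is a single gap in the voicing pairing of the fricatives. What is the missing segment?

bilabial: voiceless /ɸ/, voiced /β/.
labiodental: voiceless /f/, voiced /v/.
dental: voiceless /θ/, voiced /ð/.
alveolo-palatal: voiceless /ɕ/, voiced /ʑ/.
palatal: voiceless —, voiced /ʝ/.
glottal: voiceless /h/, voiced /ɦ/.
The palatal row has no voiceless member, so the gap is the voiceless palatal fricative /ç/.

/ç/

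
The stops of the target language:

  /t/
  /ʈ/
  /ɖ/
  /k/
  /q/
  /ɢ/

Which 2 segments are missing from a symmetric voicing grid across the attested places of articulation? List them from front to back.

/d/, /ɡ/

Voiceless: /t/ (alveolar), /ʈ/ (retroflex), /k/ (velar), /q/ (uvular).
Voiced: /ɖ/ (retroflex), /ɢ/ (uvular).
Gaps, from front to back: alveolar lacks voiced (/d/); velar lacks voiced (/ɡ/).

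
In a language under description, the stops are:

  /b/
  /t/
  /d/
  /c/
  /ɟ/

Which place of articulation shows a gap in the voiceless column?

bilabial: voiceless —, voiced /b/.
alveolar: voiceless /t/, voiced /d/.
palatal: voiceless /c/, voiced /ɟ/.
Every place of articulation has a voiceless member except bilabial, where /p/ would be expected.

bilabial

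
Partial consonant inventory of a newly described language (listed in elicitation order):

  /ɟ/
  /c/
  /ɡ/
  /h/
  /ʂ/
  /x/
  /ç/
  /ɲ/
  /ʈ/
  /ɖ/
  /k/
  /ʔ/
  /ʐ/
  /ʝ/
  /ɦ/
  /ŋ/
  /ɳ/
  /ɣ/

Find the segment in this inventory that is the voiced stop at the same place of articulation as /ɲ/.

/ɲ/ is a palatal nasal.
The voiced stop at the same place is a voiced palatal stop — in this inventory, /ɟ/.

/ɟ/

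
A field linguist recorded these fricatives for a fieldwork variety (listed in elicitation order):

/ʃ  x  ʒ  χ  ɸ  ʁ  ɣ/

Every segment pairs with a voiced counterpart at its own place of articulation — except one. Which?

/ɸ/

Postalveolar: /ʃ/ ~ /ʒ/
Velar: /x/ ~ /ɣ/
Uvular: /χ/ ~ /ʁ/
Bilabial: only /ɸ/ (voiceless); no voiced partner.
So /ɸ/ is the unpaired segment.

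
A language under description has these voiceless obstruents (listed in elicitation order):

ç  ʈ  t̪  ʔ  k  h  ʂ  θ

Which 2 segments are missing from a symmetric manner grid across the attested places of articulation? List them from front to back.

/c/, /x/

place of articulation  stop      fricative
dental            t̪        θ       
retroflex         ʈ         ʂ       
palatal           —         ç       
velar             k         —       
glottal           ʔ         h       
Gaps, from front to back: palatal lacks stop (/c/); velar lacks fricative (/x/).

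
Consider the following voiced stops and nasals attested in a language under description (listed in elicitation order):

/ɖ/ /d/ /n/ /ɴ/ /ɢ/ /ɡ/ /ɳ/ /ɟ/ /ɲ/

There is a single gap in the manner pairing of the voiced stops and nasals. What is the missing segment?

place of articulation  oral stop  nasal   
alveolar          d         n       
retroflex         ɖ         ɳ       
palatal           ɟ         ɲ       
velar             ɡ         —       
uvular            ɢ         ɴ       
The velar row has no nasal member, so the gap is the velar nasal /ŋ/.

/ŋ/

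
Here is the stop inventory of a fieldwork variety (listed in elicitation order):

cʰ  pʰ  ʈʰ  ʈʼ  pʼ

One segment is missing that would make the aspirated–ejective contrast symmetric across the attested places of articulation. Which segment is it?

/cʼ/

place of articulation  aspirated  ejective
bilabial          pʰ        pʼ      
retroflex         ʈʰ        ʈʼ      
palatal           cʰ        —       
The palatal row has no ejective member, so the gap is the ejective palatal stop /cʼ/.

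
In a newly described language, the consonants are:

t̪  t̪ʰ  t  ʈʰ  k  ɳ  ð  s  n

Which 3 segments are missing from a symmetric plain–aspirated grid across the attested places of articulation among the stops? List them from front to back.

/tʰ/, /ʈ/, /kʰ/

Plain: /t̪/ (dental), /t/ (alveolar), /k/ (velar).
Aspirated: /t̪ʰ/ (dental), /ʈʰ/ (retroflex).
Gaps, from front to back: alveolar lacks aspirated (/tʰ/); retroflex lacks plain (/ʈ/); velar lacks aspirated (/kʰ/).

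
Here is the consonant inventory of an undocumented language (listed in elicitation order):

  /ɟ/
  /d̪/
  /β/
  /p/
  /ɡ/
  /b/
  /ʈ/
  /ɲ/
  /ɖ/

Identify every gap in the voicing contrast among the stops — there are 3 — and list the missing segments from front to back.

/t̪/, /c/, /k/

place of articulation  voiceless  voiced  
bilabial          p         b       
dental            —         d̪      
retroflex         ʈ         ɖ       
palatal           —         ɟ       
velar             —         ɡ       
Gaps, from front to back: dental lacks voiceless (/t̪/); palatal lacks voiceless (/c/); velar lacks voiceless (/k/).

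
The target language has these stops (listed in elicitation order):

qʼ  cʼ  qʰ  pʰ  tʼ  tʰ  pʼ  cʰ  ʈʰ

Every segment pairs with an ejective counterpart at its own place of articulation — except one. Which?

/ʈʰ/

Bilabial: /pʰ/ ~ /pʼ/
Alveolar: /tʰ/ ~ /tʼ/
Palatal: /cʰ/ ~ /cʼ/
Uvular: /qʰ/ ~ /qʼ/
Retroflex: only /ʈʰ/ (aspirated); no ejective partner.
So /ʈʰ/ is the unpaired segment.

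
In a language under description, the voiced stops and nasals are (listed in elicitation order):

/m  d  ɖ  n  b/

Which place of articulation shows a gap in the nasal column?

Oral stop: /b/ (bilabial), /d/ (alveolar), /ɖ/ (retroflex).
Nasal: /m/ (bilabial), /n/ (alveolar).
Every place of articulation has a nasal member except retroflex, where /ɳ/ would be expected.

retroflex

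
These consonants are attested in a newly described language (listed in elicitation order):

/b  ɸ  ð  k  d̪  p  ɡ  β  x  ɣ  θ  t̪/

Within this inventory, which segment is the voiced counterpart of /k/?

/ɡ/

/k/ is a voiceless velar stop.
The voiced counterpart is a voiced velar stop — in this inventory, /ɡ/.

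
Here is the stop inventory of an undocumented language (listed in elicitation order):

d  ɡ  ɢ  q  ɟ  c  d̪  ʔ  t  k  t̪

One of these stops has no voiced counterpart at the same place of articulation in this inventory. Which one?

Dental: /t̪/ ~ /d̪/
Alveolar: /t/ ~ /d/
Palatal: /c/ ~ /ɟ/
Velar: /k/ ~ /ɡ/
Uvular: /q/ ~ /ɢ/
Glottal: only /ʔ/ (voiceless); no voiced partner.
So /ʔ/ is the unpaired segment.

/ʔ/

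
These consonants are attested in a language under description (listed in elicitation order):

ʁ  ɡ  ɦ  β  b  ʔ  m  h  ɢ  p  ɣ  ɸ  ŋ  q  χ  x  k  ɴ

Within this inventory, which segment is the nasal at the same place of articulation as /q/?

/q/ is a voiceless uvular stop.
The nasal at the same place is an uvular nasal — in this inventory, /ɴ/.

/ɴ/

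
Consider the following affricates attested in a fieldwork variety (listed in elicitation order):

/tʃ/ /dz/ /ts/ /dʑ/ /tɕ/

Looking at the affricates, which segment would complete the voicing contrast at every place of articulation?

alveolar: voiceless /ts/, voiced /dz/.
postalveolar: voiceless /tʃ/, voiced —.
alveolo-palatal: voiceless /tɕ/, voiced /dʑ/.
The postalveolar row has no voiced member, so the gap is the voiced postalveolar affricate /dʒ/.

/dʒ/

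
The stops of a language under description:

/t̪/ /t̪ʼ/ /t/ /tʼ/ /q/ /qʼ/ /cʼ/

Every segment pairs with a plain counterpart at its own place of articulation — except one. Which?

Dental: /t̪/ ~ /t̪ʼ/
Alveolar: /t/ ~ /tʼ/
Uvular: /q/ ~ /qʼ/
Palatal: only /cʼ/ (ejective); no plain partner.
So /cʼ/ is the unpaired segment.

/cʼ/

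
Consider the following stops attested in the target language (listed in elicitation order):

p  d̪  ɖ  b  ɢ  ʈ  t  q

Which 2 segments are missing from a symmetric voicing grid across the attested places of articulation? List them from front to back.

/t̪/, /d/

Voiceless: /p/ (bilabial), /t/ (alveolar), /ʈ/ (retroflex), /q/ (uvular).
Voiced: /b/ (bilabial), /d̪/ (dental), /ɖ/ (retroflex), /ɢ/ (uvular).
Gaps, from front to back: dental lacks voiceless (/t̪/); alveolar lacks voiced (/d/).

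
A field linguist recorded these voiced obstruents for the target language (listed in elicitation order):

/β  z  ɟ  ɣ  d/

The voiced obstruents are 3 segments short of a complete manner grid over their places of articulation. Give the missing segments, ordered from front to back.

place of articulation  stop      fricative
bilabial          —         β       
alveolar          d         z       
palatal           ɟ         —       
velar             —         ɣ       
Gaps, from front to back: bilabial lacks stop (/b/); palatal lacks fricative (/ʝ/); velar lacks stop (/ɡ/).

/b/, /ʝ/, /ɡ/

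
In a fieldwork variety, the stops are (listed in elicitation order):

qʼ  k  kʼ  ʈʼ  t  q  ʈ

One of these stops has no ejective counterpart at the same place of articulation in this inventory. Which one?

Retroflex: /ʈ/ ~ /ʈʼ/
Velar: /k/ ~ /kʼ/
Uvular: /q/ ~ /qʼ/
Alveolar: only /t/ (plain); no ejective partner.
So /t/ is the unpaired segment.

/t/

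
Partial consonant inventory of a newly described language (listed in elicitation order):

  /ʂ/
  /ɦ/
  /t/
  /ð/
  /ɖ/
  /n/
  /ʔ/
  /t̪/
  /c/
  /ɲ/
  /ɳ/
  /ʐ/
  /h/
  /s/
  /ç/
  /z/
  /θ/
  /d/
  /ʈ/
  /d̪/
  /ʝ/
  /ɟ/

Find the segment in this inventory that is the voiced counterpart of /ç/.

/ç/ is a voiceless palatal fricative.
The voiced counterpart is a voiced palatal fricative — in this inventory, /ʝ/.

/ʝ/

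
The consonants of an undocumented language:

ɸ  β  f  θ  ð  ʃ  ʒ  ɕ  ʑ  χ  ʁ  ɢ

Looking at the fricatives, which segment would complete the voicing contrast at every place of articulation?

bilabial: voiceless /ɸ/, voiced /β/.
labiodental: voiceless /f/, voiced —.
dental: voiceless /θ/, voiced /ð/.
postalveolar: voiceless /ʃ/, voiced /ʒ/.
alveolo-palatal: voiceless /ɕ/, voiced /ʑ/.
uvular: voiceless /χ/, voiced /ʁ/.
The labiodental row has no voiced member, so the gap is the voiced labiodental fricative /v/.

/v/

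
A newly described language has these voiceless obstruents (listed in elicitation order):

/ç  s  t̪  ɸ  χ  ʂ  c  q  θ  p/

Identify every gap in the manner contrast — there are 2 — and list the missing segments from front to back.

Stop: /p/ (bilabial), /t̪/ (dental), /c/ (palatal), /q/ (uvular).
Fricative: /ɸ/ (bilabial), /θ/ (dental), /s/ (alveolar), /ʂ/ (retroflex), /ç/ (palatal), /χ/ (uvular).
Gaps, from front to back: alveolar lacks stop (/t/); retroflex lacks stop (/ʈ/).

/t/, /ʈ/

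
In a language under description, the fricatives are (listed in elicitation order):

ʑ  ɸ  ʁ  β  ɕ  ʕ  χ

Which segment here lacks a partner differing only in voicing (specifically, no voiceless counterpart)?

Bilabial: /ɸ/ ~ /β/
Alveolo-palatal: /ɕ/ ~ /ʑ/
Uvular: /χ/ ~ /ʁ/
Pharyngeal: only /ʕ/ (voiced); no voiceless partner.
So /ʕ/ is the unpaired segment.

/ʕ/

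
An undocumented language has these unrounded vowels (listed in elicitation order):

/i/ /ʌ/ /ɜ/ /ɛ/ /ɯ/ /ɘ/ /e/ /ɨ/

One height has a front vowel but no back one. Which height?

Front: /i/ (high), /e/ (high-mid), /ɛ/ (low-mid).
Central: /ɨ/ (high), /ɘ/ (high-mid), /ɜ/ (low-mid).
Back: /ɯ/ (high), /ʌ/ (low-mid).
Every height has a back member except high-mid, where /ɤ/ would be expected.

high-mid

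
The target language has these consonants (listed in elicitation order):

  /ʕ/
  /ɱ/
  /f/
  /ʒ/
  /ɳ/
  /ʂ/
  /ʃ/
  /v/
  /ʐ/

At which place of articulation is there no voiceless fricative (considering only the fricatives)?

pharyngeal

labiodental: voiceless /f/, voiced /v/.
postalveolar: voiceless /ʃ/, voiced /ʒ/.
retroflex: voiceless /ʂ/, voiced /ʐ/.
pharyngeal: voiceless —, voiced /ʕ/.
Every place of articulation has a voiceless member except pharyngeal, where /ħ/ would be expected.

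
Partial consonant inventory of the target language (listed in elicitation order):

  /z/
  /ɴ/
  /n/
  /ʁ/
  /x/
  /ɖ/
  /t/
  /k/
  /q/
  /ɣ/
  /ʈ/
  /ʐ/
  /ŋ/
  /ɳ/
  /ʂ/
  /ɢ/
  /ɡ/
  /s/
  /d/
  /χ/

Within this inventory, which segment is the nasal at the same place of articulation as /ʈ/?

/ɳ/

/ʈ/ is a voiceless retroflex stop.
The nasal at the same place is a retroflex nasal — in this inventory, /ɳ/.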